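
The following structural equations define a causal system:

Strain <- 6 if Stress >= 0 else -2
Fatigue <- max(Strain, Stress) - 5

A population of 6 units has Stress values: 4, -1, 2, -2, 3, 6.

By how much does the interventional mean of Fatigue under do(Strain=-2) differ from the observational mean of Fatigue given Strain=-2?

3.5

Every unit gets Strain=-2 under the intervention. Fatigue values become -1, -6, -3, -7, -2, 1; E[Fatigue|do(Strain=-2)] = -3.
E[Fatigue|Strain=-2] averages over only the 2 units with Strain=-2 (Stress = -1, -2): Fatigue = -6, -7, mean -6.5.
Difference = -3 − (-6.5) = 3.5.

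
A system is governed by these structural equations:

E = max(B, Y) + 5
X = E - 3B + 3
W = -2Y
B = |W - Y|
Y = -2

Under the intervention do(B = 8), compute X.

do(B=8) replaces the equation B = |W - Y| with the constant B = 8.
E = max(B, Y) + 5  [with B=8, Y=-2]  = 13
X = E - 3B + 3  [with E=13, B=8]  = -8

-8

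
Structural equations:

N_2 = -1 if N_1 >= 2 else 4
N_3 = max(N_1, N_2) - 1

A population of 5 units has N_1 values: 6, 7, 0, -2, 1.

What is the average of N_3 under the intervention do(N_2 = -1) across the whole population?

1.6

The intervention sets N_2=-1 in all 5 units regardless of N_1. Recomputing N_3 per unit gives 5, 6, -1, -2, 0; average 1.6.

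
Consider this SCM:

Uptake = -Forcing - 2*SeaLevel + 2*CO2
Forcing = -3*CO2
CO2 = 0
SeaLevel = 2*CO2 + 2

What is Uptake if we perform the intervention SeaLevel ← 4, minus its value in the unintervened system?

-4

The intervention breaks the incoming arrows to SeaLevel: SeaLevel = 2*CO2 + 2 no longer applies, and SeaLevel = 4.
Forcing = -3*CO2  [with CO2=0]  = 0
Uptake = -Forcing - 2*SeaLevel + 2*CO2  [with Forcing=0, SeaLevel=4, CO2=0]  = -8
Without intervention: Forcing = -3*CO2  [with CO2=0]  = 0; SeaLevel = 2*CO2 + 2  [with CO2=0]  = 2; Uptake = -Forcing - 2*SeaLevel + 2*CO2  [with Forcing=0, SeaLevel=2, CO2=0]  = -4.
Change = -8 − (-4) = -4.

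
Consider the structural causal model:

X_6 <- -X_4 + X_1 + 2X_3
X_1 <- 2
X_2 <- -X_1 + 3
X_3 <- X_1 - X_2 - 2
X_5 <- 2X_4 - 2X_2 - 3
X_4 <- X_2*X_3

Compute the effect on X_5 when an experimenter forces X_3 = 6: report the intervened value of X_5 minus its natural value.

do(X_3=6) replaces the equation X_3 <- X_1 - X_2 - 2 with the constant X_3 = 6.
X_2 = -X_1 + 3  [with X_1=2]  = 1
X_4 = X_2*X_3  [with X_2=1, X_3=6]  = 6
X_5 = 2X_4 - 2X_2 - 3  [with X_4=6, X_2=1]  = 7
Without intervention: X_2 = -X_1 + 3  [with X_1=2]  = 1; X_3 = X_1 - X_2 - 2  [with X_1=2, X_2=1]  = -1; X_4 = X_2*X_3  [with X_2=1, X_3=-1]  = -1; X_5 = 2X_4 - 2X_2 - 3  [with X_4=-1, X_2=1]  = -7.
Change = 7 − (-7) = 14.

14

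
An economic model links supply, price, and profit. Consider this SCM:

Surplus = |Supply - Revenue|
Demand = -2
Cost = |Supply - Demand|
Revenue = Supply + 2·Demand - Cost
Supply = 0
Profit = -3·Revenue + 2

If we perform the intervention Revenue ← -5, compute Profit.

Intervening sets Revenue = -5 and removes its equation (Revenue = Supply + 2·Demand - Cost).
Profit = -3·Revenue + 2  [with Revenue=-5]  = 17

17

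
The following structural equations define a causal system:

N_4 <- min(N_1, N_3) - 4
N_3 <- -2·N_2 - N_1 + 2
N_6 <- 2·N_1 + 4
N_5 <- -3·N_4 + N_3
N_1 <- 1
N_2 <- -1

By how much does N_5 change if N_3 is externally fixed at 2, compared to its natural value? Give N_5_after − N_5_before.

do(N_3=2) replaces the equation N_3 <- -2·N_2 - N_1 + 2 with the constant N_3 = 2.
N_4 = min(N_1, N_3) - 4  [with N_1=1, N_3=2]  = -3
N_5 = -3·N_4 + N_3  [with N_4=-3, N_3=2]  = 11
Without intervention: N_3 = -2·N_2 - N_1 + 2  [with N_2=-1, N_1=1]  = 3; N_4 = min(N_1, N_3) - 4  [with N_1=1, N_3=3]  = -3; N_5 = -3·N_4 + N_3  [with N_4=-3, N_3=3]  = 12.
Change = 11 − 12 = -1.

-1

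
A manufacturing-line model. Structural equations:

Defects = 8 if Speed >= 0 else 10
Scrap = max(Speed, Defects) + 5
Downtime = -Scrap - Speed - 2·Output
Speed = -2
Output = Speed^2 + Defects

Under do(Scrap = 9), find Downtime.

do(Scrap=9) replaces the equation Scrap = max(Speed, Defects) + 5 with the constant Scrap = 9.
Defects = 8 if Speed >= 0 else 10  [with Speed=-2]  = 10
Output = Speed^2 + Defects  [with Speed=-2, Defects=10]  = 14
Downtime = -Scrap - Speed - 2·Output  [with Scrap=9, Speed=-2, Output=14]  = -35

-35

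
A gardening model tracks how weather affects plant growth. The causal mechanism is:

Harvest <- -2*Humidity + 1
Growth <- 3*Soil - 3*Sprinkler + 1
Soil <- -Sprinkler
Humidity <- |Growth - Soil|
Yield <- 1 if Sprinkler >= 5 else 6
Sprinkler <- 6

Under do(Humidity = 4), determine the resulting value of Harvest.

Under do(Humidity=4), the mechanism Humidity <- |Growth - Soil| is discarded; Humidity is fixed at 4.
Harvest = -2*Humidity + 1  [with Humidity=4]  = -7

-7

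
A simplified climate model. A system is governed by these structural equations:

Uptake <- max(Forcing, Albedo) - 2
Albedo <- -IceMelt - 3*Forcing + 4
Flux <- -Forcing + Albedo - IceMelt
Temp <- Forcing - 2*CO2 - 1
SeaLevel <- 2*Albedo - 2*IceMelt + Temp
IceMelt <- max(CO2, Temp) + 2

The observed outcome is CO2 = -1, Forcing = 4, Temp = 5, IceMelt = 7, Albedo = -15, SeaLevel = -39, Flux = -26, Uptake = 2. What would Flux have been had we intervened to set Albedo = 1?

-10

Under do(Albedo=1), the mechanism Albedo <- -IceMelt - 3*Forcing + 4 is discarded; Albedo is fixed at 1.
Temp = Forcing - 2*CO2 - 1  [with Forcing=4, CO2=-1]  = 5
IceMelt = max(CO2, Temp) + 2  [with CO2=-1, Temp=5]  = 7
Flux = -Forcing + Albedo - IceMelt  [with Forcing=4, Albedo=1, IceMelt=7]  = -10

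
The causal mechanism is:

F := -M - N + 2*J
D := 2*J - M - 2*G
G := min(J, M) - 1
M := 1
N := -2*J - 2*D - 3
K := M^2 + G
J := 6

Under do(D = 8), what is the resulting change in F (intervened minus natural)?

-6

Under do(D=8), the mechanism D := 2*J - M - 2*G is discarded; D is fixed at 8.
N = -2*J - 2*D - 3  [with J=6, D=8]  = -31
F = -M - N + 2*J  [with M=1, N=-31, J=6]  = 42
Without intervention: G = min(J, M) - 1  [with J=6, M=1]  = 0; D = 2*J - M - 2*G  [with J=6, M=1, G=0]  = 11; N = -2*J - 2*D - 3  [with J=6, D=11]  = -37; F = -M - N + 2*J  [with M=1, N=-37, J=6]  = 48.
Change = 42 − 48 = -6.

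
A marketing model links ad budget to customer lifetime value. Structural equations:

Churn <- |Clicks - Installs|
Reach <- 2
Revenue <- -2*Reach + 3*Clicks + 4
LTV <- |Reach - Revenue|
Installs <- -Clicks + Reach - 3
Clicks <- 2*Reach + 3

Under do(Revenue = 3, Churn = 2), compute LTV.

1

Setting Revenue = 3, Churn = 2 by intervention discards those variables' equations.
LTV = |Reach - Revenue|  [with Reach=2, Revenue=3]  = 1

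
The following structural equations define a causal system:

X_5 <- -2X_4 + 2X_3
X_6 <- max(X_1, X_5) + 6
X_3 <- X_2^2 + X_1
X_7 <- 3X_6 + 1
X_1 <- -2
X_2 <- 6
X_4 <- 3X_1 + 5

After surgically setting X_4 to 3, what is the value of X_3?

34

Under do(X_4=3), the mechanism X_4 <- 3X_1 + 5 is discarded; X_4 is fixed at 3.
Since X_3 is not a descendant of the intervened variable, it is unaffected.
X_3 = X_2^2 + X_1  [with X_2=6, X_1=-2]  = 34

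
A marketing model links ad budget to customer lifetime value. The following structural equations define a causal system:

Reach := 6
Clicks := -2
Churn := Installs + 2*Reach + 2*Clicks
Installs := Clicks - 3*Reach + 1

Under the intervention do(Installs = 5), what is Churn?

The intervention breaks the incoming arrows to Installs: Installs := Clicks - 3*Reach + 1 no longer applies, and Installs = 5.
Churn = Installs + 2*Reach + 2*Clicks  [with Installs=5, Reach=6, Clicks=-2]  = 13

13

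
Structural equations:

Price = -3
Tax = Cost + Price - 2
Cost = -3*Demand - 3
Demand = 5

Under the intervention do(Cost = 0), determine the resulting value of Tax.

-5

The intervention breaks the incoming arrows to Cost: Cost = -3*Demand - 3 no longer applies, and Cost = 0.
Tax = Cost + Price - 2  [with Cost=0, Price=-3]  = -5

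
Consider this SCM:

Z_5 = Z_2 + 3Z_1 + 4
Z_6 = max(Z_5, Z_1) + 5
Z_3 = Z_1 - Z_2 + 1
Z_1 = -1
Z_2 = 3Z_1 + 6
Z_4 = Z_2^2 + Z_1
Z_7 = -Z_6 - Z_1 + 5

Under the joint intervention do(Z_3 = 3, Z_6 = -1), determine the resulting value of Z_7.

Under do(Z_3 = 3, Z_6 = -1), each intervened variable's structural equation is replaced by its fixed value.
Z_7 = -Z_6 - Z_1 + 5  [with Z_6=-1, Z_1=-1]  = 7

7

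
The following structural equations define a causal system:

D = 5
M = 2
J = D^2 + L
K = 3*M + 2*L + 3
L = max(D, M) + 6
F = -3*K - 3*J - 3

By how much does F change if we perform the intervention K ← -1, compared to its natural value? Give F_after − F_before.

Under do(K=-1), the mechanism K = 3*M + 2*L + 3 is discarded; K is fixed at -1.
L = max(D, M) + 6  [with D=5, M=2]  = 11
J = D^2 + L  [with D=5, L=11]  = 36
F = -3*K - 3*J - 3  [with K=-1, J=36]  = -108
Without intervention: L = max(D, M) + 6  [with D=5, M=2]  = 11; K = 3*M + 2*L + 3  [with M=2, L=11]  = 31; J = D^2 + L  [with D=5, L=11]  = 36; F = -3*K - 3*J - 3  [with K=31, J=36]  = -204.
Change = -108 − (-204) = 96.

96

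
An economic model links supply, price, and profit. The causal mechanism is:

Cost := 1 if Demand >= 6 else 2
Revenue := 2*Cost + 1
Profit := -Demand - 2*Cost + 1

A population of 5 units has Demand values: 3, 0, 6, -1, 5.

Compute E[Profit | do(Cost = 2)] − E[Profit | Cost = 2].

-0.85

Every unit gets Cost=2 under the intervention. Profit values become -6, -3, -9, -2, -8; E[Profit|do(Cost=2)] = -5.6.
E[Profit|Cost=2] averages over only the 4 units with Cost=2 (Demand = 3, 0, -1, 5): Profit = -6, -3, -2, -8, mean -4.75.
Difference = -5.6 − (-4.75) = -0.85.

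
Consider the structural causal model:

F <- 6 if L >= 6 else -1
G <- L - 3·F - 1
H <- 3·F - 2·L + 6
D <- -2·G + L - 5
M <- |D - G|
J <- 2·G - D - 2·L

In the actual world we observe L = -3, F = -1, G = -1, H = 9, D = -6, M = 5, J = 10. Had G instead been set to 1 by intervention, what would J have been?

18

The intervention breaks the incoming arrows to G: G <- L - 3·F - 1 no longer applies, and G = 1.
D = -2·G + L - 5  [with G=1, L=-3]  = -10
J = 2·G - D - 2·L  [with G=1, D=-10, L=-3]  = 18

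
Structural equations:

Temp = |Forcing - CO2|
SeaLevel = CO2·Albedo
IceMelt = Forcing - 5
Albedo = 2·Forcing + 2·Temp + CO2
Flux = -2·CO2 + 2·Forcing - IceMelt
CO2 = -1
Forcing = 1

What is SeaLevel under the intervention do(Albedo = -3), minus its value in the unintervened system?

The intervention breaks the incoming arrows to Albedo: Albedo = 2·Forcing + 2·Temp + CO2 no longer applies, and Albedo = -3.
SeaLevel = CO2·Albedo  [with CO2=-1, Albedo=-3]  = 3
Without intervention: Temp = |Forcing - CO2|  [with Forcing=1, CO2=-1]  = 2; Albedo = 2·Forcing + 2·Temp + CO2  [with Forcing=1, Temp=2, CO2=-1]  = 5; SeaLevel = CO2·Albedo  [with CO2=-1, Albedo=5]  = -5.
Change = 3 − (-5) = 8.

8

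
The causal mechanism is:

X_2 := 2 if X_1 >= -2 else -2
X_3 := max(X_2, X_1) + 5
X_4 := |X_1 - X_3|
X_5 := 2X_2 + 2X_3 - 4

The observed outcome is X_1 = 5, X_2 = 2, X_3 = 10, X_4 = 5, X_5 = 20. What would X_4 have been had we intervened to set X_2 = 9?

9

Under do(X_2=9), the mechanism X_2 := 2 if X_1 >= -2 else -2 is discarded; X_2 is fixed at 9.
X_3 = max(X_2, X_1) + 5  [with X_2=9, X_1=5]  = 14
X_4 = |X_1 - X_3|  [with X_1=5, X_3=14]  = 9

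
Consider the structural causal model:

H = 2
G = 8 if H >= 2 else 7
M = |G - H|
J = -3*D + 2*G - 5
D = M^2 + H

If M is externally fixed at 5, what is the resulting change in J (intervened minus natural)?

do(M=5) replaces the equation M = |G - H| with the constant M = 5.
G = 8 if H >= 2 else 7  [with H=2]  = 8
D = M^2 + H  [with M=5, H=2]  = 27
J = -3*D + 2*G - 5  [with D=27, G=8]  = -70
Without intervention: G = 8 if H >= 2 else 7  [with H=2]  = 8; M = |G - H|  [with G=8, H=2]  = 6; D = M^2 + H  [with M=6, H=2]  = 38; J = -3*D + 2*G - 5  [with D=38, G=8]  = -103.
Change = -70 − (-103) = 33.

33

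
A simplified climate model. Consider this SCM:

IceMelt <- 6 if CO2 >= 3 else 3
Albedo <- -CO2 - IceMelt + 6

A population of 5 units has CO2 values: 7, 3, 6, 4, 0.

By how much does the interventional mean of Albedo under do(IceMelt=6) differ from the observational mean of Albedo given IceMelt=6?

do(IceMelt=6) breaks IceMelt's dependence on CO2. With IceMelt=6 fixed, Albedo across the units is -7, -3, -6, -4, 0, mean -4.
Conditioning on IceMelt=6 selects the 4 unit(s) with CO2 ∈ {7, 3, 6, 4}. Their Albedo values: -7, -3, -6, -4. Mean = -5.
Difference = -4 − (-5) = 1.

1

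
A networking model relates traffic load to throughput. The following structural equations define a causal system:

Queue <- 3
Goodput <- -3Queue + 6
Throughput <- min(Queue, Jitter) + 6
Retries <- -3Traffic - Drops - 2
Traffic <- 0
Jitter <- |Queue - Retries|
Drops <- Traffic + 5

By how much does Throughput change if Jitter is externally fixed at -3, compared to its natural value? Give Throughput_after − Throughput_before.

The intervention breaks the incoming arrows to Jitter: Jitter <- |Queue - Retries| no longer applies, and Jitter = -3.
Throughput = min(Queue, Jitter) + 6  [with Queue=3, Jitter=-3]  = 3
Without intervention: Drops = Traffic + 5  [with Traffic=0]  = 5; Retries = -3Traffic - Drops - 2  [with Traffic=0, Drops=5]  = -7; Jitter = |Queue - Retries|  [with Queue=3, Retries=-7]  = 10; Throughput = min(Queue, Jitter) + 6  [with Queue=3, Jitter=10]  = 9.
Change = 3 − 9 = -6.

-6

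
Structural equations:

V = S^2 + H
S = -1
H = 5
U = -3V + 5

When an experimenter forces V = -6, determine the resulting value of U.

23

The intervention breaks the incoming arrows to V: V = S^2 + H no longer applies, and V = -6.
U = -3V + 5  [with V=-6]  = 23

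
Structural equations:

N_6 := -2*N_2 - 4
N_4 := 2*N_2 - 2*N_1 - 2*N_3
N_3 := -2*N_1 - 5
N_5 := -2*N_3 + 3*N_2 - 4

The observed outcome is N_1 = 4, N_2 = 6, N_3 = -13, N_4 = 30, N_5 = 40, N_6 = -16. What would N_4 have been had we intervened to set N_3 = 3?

-2

The intervention breaks the incoming arrows to N_3: N_3 := -2*N_1 - 5 no longer applies, and N_3 = 3.
N_4 = 2*N_2 - 2*N_1 - 2*N_3  [with N_2=6, N_1=4, N_3=3]  = -2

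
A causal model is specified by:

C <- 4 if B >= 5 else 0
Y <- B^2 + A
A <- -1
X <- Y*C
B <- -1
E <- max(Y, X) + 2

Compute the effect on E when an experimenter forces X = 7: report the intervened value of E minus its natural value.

7

The intervention breaks the incoming arrows to X: X <- Y*C no longer applies, and X = 7.
Y = B^2 + A  [with B=-1, A=-1]  = 0
E = max(Y, X) + 2  [with Y=0, X=7]  = 9
Without intervention: Y = B^2 + A  [with B=-1, A=-1]  = 0; C = 4 if B >= 5 else 0  [with B=-1]  = 0; X = Y*C  [with Y=0, C=0]  = 0; E = max(Y, X) + 2  [with Y=0, X=0]  = 2.
Change = 9 − 2 = 7.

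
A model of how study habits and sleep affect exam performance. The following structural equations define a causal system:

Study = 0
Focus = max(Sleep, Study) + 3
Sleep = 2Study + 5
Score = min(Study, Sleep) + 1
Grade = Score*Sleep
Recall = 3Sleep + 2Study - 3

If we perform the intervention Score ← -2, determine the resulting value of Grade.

-10

Under do(Score=-2), the mechanism Score = min(Study, Sleep) + 1 is discarded; Score is fixed at -2.
Sleep = 2Study + 5  [with Study=0]  = 5
Grade = Score*Sleep  [with Score=-2, Sleep=5]  = -10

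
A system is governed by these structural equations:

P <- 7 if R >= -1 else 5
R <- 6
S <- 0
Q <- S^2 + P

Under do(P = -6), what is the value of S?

Under do(P=-6), the mechanism P <- 7 if R >= -1 else 5 is discarded; P is fixed at -6.
Since S is not a descendant of the intervened variable, it is unaffected.

0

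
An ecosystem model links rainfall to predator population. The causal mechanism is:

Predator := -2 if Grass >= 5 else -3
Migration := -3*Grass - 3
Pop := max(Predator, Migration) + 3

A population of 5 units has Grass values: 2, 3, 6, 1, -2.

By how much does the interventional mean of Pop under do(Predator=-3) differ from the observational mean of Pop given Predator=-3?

-0.3

Under do(Predator=-3), Predator's equation is replaced by Predator=-3 for every unit. Per-unit Pop: 0, 0, 0, 0, 6. Mean = 1.2.
E[Pop|Predator=-3] averages over only the 4 units with Predator=-3 (Grass = 2, 3, 1, -2): Pop = 0, 0, 0, 6, mean 1.5.
Difference = 1.2 − 1.5 = -0.3.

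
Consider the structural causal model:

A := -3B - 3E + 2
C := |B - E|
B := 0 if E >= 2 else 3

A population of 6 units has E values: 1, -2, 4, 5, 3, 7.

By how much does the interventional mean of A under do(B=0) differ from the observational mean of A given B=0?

5.25

The intervention sets B=0 in all 6 units regardless of E. Recomputing A per unit gives -1, 8, -10, -13, -7, -19; average -7.
Conditioning on B=0 selects the 4 unit(s) with E ∈ {4, 5, 3, 7}. Their A values: -10, -13, -7, -19. Mean = -12.25.
Difference = -7 − (-12.25) = 5.25.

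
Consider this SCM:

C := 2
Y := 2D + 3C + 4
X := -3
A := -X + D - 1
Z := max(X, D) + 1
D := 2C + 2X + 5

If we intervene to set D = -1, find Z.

0

The intervention breaks the incoming arrows to D: D := 2C + 2X + 5 no longer applies, and D = -1.
Z = max(X, D) + 1  [with X=-3, D=-1]  = 0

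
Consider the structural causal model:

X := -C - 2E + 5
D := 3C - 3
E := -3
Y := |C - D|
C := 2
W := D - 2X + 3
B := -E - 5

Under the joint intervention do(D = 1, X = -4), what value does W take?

12

Setting D = 1, X = -4 by intervention discards those variables' equations.
W = D - 2X + 3  [with D=1, X=-4]  = 12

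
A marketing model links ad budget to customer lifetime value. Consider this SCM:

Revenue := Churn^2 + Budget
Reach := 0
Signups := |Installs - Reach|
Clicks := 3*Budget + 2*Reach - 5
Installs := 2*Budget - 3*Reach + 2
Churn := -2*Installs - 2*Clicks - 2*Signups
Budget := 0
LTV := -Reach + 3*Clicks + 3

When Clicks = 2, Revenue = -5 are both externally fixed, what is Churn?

-12

Under do(Clicks = 2, Revenue = -5), each intervened variable's structural equation is replaced by its fixed value.
Installs = 2*Budget - 3*Reach + 2  [with Budget=0, Reach=0]  = 2
Signups = |Installs - Reach|  [with Installs=2, Reach=0]  = 2
Churn = -2*Installs - 2*Clicks - 2*Signups  [with Installs=2, Clicks=2, Signups=2]  = -12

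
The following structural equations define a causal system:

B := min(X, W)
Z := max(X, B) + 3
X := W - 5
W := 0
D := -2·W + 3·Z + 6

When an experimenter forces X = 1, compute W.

Under do(X=1), the mechanism X := W - 5 is discarded; X is fixed at 1.
W is not downstream of the intervention, so its value is determined by the original equations.

0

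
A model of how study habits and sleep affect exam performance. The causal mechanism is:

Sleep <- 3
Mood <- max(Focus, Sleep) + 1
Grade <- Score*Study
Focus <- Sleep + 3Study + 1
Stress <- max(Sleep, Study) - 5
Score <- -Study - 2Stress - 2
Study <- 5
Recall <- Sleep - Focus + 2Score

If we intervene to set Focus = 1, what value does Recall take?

-12

The intervention breaks the incoming arrows to Focus: Focus <- Sleep + 3Study + 1 no longer applies, and Focus = 1.
Stress = max(Sleep, Study) - 5  [with Sleep=3, Study=5]  = 0
Score = -Study - 2Stress - 2  [with Study=5, Stress=0]  = -7
Recall = Sleep - Focus + 2Score  [with Sleep=3, Focus=1, Score=-7]  = -12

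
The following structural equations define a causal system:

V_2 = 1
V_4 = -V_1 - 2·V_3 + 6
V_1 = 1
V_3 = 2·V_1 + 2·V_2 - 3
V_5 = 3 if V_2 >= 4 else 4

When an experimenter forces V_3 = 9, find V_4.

The intervention breaks the incoming arrows to V_3: V_3 = 2·V_1 + 2·V_2 - 3 no longer applies, and V_3 = 9.
V_4 = -V_1 - 2·V_3 + 6  [with V_1=1, V_3=9]  = -13

-13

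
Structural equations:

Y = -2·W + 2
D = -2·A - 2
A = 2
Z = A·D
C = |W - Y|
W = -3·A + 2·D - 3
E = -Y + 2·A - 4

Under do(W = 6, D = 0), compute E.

10

Setting W = 6, D = 0 by intervention discards those variables' equations.
Y = -2·W + 2  [with W=6]  = -10
E = -Y + 2·A - 4  [with Y=-10, A=2]  = 10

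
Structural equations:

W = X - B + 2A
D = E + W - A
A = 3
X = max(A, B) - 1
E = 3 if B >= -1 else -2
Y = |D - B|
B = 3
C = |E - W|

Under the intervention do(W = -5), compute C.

8

do(W=-5) replaces the equation W = X - B + 2A with the constant W = -5.
E = 3 if B >= -1 else -2  [with B=3]  = 3
C = |E - W|  [with E=3, W=-5]  = 8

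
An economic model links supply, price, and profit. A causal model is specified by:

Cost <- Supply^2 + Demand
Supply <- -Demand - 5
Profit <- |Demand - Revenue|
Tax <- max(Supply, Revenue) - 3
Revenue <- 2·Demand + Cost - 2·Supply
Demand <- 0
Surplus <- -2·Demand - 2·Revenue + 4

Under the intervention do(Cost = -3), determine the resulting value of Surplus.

The intervention breaks the incoming arrows to Cost: Cost <- Supply^2 + Demand no longer applies, and Cost = -3.
Supply = -Demand - 5  [with Demand=0]  = -5
Revenue = 2·Demand + Cost - 2·Supply  [with Demand=0, Cost=-3, Supply=-5]  = 7
Surplus = -2·Demand - 2·Revenue + 4  [with Demand=0, Revenue=7]  = -10

-10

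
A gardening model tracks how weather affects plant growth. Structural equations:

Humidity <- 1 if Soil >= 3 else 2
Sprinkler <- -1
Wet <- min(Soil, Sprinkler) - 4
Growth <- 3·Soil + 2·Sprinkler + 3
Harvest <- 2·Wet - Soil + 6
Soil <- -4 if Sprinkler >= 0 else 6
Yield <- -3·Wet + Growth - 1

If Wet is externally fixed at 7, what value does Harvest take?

The intervention breaks the incoming arrows to Wet: Wet <- min(Soil, Sprinkler) - 4 no longer applies, and Wet = 7.
Soil = -4 if Sprinkler >= 0 else 6  [with Sprinkler=-1]  = 6
Harvest = 2·Wet - Soil + 6  [with Wet=7, Soil=6]  = 14

14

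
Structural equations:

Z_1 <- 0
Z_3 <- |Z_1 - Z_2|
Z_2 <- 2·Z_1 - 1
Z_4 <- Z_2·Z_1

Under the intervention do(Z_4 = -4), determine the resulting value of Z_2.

The intervention breaks the incoming arrows to Z_4: Z_4 <- Z_2·Z_1 no longer applies, and Z_4 = -4.
Since Z_2 is not a descendant of the intervened variable, it is unaffected.
Z_2 = 2·Z_1 - 1  [with Z_1=0]  = -1

-1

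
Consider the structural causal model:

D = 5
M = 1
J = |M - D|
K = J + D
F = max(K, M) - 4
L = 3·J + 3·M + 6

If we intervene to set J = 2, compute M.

Under do(J=2), the mechanism J = |M - D| is discarded; J is fixed at 2.
Since M is not a descendant of the intervened variable, it is unaffected.

1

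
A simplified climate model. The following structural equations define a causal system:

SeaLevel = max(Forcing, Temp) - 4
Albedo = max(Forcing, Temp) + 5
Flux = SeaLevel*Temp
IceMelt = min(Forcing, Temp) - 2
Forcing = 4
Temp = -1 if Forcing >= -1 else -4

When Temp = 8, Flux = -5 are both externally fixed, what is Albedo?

The joint intervention fixes Temp = 8, Flux = -5, removing each variable's own equation.
Albedo = max(Forcing, Temp) + 5  [with Forcing=4, Temp=8]  = 13

13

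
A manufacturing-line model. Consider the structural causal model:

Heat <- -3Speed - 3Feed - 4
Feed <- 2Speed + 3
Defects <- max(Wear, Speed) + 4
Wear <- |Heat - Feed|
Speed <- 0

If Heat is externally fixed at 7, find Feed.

Under do(Heat=7), the mechanism Heat <- -3Speed - 3Feed - 4 is discarded; Heat is fixed at 7.
Since Feed is not a descendant of the intervened variable, it is unaffected.
Feed = 2Speed + 3  [with Speed=0]  = 3

3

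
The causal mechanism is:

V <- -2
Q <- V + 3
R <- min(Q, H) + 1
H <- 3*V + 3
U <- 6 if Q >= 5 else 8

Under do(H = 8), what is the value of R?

The intervention breaks the incoming arrows to H: H <- 3*V + 3 no longer applies, and H = 8.
Q = V + 3  [with V=-2]  = 1
R = min(Q, H) + 1  [with Q=1, H=8]  = 2

2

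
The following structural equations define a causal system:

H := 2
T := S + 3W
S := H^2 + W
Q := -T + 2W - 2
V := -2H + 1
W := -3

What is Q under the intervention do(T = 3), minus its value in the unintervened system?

Under do(T=3), the mechanism T := S + 3W is discarded; T is fixed at 3.
Q = -T + 2W - 2  [with T=3, W=-3]  = -11
Without intervention: S = H^2 + W  [with H=2, W=-3]  = 1; T = S + 3W  [with S=1, W=-3]  = -8; Q = -T + 2W - 2  [with T=-8, W=-3]  = 0.
Change = -11 − 0 = -11.

-11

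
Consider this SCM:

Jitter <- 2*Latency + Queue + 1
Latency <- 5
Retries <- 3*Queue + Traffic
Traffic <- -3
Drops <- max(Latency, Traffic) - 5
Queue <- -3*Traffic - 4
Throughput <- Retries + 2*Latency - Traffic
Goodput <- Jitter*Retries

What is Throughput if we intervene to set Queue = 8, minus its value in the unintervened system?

9

The intervention breaks the incoming arrows to Queue: Queue <- -3*Traffic - 4 no longer applies, and Queue = 8.
Retries = 3*Queue + Traffic  [with Queue=8, Traffic=-3]  = 21
Throughput = Retries + 2*Latency - Traffic  [with Retries=21, Latency=5, Traffic=-3]  = 34
Without intervention: Queue = -3*Traffic - 4  [with Traffic=-3]  = 5; Retries = 3*Queue + Traffic  [with Queue=5, Traffic=-3]  = 12; Throughput = Retries + 2*Latency - Traffic  [with Retries=12, Latency=5, Traffic=-3]  = 25.
Change = 34 − 25 = 9.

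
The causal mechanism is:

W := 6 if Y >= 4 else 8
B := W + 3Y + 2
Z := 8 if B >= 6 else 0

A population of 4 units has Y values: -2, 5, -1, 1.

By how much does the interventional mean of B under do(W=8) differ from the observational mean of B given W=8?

The intervention sets W=8 in all 4 units regardless of Y. Recomputing B per unit gives 4, 25, 7, 13; average 12.25.
Observing W=8 restricts to units where W's equation naturally yields 8: Y ∈ {-2, -1, 1}. In that subpopulation B = 4, 7, 13, mean 8.
Difference = 12.25 − 8 = 4.25.

4.25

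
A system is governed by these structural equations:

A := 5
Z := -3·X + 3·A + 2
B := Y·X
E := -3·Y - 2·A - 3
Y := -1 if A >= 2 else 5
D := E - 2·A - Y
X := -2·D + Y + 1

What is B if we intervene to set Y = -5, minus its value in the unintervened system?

Under do(Y=-5), the mechanism Y := -1 if A >= 2 else 5 is discarded; Y is fixed at -5.
E = -3·Y - 2·A - 3  [with Y=-5, A=5]  = 2
D = E - 2·A - Y  [with E=2, A=5, Y=-5]  = -3
X = -2·D + Y + 1  [with D=-3, Y=-5]  = 2
B = Y·X  [with Y=-5, X=2]  = -10
Without intervention: Y = -1 if A >= 2 else 5  [with A=5]  = -1; E = -3·Y - 2·A - 3  [with Y=-1, A=5]  = -10; D = E - 2·A - Y  [with E=-10, A=5, Y=-1]  = -19; X = -2·D + Y + 1  [with D=-19, Y=-1]  = 38; B = Y·X  [with Y=-1, X=38]  = -38.
Change = -10 − (-38) = 28.

28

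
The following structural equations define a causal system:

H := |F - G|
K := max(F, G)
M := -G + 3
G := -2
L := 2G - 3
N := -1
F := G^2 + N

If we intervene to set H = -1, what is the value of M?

Intervening sets H = -1 and removes its equation (H := |F - G|).
No directed path runs from H to M, so M keeps its natural value.
M = -G + 3  [with G=-2]  = 5

5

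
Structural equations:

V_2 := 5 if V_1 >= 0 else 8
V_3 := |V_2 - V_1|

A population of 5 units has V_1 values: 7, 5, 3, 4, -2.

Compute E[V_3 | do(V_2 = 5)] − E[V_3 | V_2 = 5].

The intervention sets V_2=5 in all 5 units regardless of V_1. Recomputing V_3 per unit gives 2, 0, 2, 1, 7; average 2.4.
E[V_3|V_2=5] averages over only the 4 units with V_2=5 (V_1 = 7, 5, 3, 4): V_3 = 2, 0, 2, 1, mean 1.25.
Difference = 2.4 − 1.25 = 1.15.

1.15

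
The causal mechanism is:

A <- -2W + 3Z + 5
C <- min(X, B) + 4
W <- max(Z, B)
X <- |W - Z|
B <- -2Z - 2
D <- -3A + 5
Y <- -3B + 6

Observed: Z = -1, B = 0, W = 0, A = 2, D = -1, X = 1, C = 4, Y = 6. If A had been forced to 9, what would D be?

-22

Intervening sets A = 9 and removes its equation (A <- -2W + 3Z + 5).
D = -3A + 5  [with A=9]  = -22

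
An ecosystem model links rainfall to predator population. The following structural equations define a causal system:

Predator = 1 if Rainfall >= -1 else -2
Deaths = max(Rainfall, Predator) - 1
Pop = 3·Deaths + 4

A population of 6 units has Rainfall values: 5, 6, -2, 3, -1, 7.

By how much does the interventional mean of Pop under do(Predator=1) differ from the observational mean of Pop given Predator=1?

The intervention sets Predator=1 in all 6 units regardless of Rainfall. Recomputing Pop per unit gives 16, 19, 4, 10, 4, 22; average 12.5.
Observing Predator=1 restricts to units where Predator's equation naturally yields 1: Rainfall ∈ {5, 6, 3, -1, 7}. In that subpopulation Pop = 16, 19, 10, 4, 22, mean 14.2.
Difference = 12.5 − 14.2 = -1.7.

-1.7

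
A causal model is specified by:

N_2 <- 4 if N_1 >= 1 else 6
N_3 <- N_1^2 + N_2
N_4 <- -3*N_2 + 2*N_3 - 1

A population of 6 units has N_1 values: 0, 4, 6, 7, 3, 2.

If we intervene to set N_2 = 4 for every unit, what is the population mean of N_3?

Under do(N_2=4), N_2's equation is replaced by N_2=4 for every unit. Per-unit N_3: 4, 20, 40, 53, 13, 8. Mean = 23.

23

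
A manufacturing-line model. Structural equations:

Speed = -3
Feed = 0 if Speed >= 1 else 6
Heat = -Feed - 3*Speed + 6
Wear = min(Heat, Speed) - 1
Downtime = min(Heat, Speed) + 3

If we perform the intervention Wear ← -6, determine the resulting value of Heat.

9

Under do(Wear=-6), the mechanism Wear = min(Heat, Speed) - 1 is discarded; Wear is fixed at -6.
Since Heat is not a descendant of the intervened variable, it is unaffected.
Feed = 0 if Speed >= 1 else 6  [with Speed=-3]  = 6
Heat = -Feed - 3*Speed + 6  [with Feed=6, Speed=-3]  = 9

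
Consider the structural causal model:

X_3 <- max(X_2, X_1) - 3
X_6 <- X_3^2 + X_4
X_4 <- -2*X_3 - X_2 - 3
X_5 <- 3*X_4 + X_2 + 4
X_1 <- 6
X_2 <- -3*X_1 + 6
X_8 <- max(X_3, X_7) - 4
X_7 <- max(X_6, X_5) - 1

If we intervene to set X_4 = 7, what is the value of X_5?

13

Intervening sets X_4 = 7 and removes its equation (X_4 <- -2*X_3 - X_2 - 3).
X_2 = -3*X_1 + 6  [with X_1=6]  = -12
X_5 = 3*X_4 + X_2 + 4  [with X_4=7, X_2=-12]  = 13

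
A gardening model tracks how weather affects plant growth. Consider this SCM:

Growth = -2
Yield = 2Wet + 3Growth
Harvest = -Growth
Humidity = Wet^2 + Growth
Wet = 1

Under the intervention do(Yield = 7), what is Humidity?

Under do(Yield=7), the mechanism Yield = 2Wet + 3Growth is discarded; Yield is fixed at 7.
Since Humidity is not a descendant of the intervened variable, it is unaffected.
Humidity = Wet^2 + Growth  [with Wet=1, Growth=-2]  = -1

-1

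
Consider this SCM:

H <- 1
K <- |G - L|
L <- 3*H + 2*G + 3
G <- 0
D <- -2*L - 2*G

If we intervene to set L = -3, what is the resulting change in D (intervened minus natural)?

18

do(L=-3) replaces the equation L <- 3*H + 2*G + 3 with the constant L = -3.
D = -2*L - 2*G  [with L=-3, G=0]  = 6
Without intervention: L = 3*H + 2*G + 3  [with H=1, G=0]  = 6; D = -2*L - 2*G  [with L=6, G=0]  = -12.
Change = 6 − (-12) = 18.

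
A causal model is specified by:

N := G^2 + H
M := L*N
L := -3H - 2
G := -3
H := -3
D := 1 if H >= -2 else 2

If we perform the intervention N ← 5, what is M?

35

The intervention breaks the incoming arrows to N: N := G^2 + H no longer applies, and N = 5.
L = -3H - 2  [with H=-3]  = 7
M = L*N  [with L=7, N=5]  = 35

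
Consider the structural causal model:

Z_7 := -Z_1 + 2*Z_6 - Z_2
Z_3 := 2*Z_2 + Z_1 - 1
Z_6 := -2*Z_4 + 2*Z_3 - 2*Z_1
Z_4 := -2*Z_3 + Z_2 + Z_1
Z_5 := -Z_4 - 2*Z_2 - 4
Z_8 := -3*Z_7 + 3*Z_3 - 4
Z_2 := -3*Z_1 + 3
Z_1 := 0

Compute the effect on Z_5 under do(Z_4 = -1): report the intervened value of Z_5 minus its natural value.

Intervening sets Z_4 = -1 and removes its equation (Z_4 := -2*Z_3 + Z_2 + Z_1).
Z_2 = -3*Z_1 + 3  [with Z_1=0]  = 3
Z_5 = -Z_4 - 2*Z_2 - 4  [with Z_4=-1, Z_2=3]  = -9
Without intervention: Z_2 = -3*Z_1 + 3  [with Z_1=0]  = 3; Z_3 = 2*Z_2 + Z_1 - 1  [with Z_2=3, Z_1=0]  = 5; Z_4 = -2*Z_3 + Z_2 + Z_1  [with Z_3=5, Z_2=3, Z_1=0]  = -7; Z_5 = -Z_4 - 2*Z_2 - 4  [with Z_4=-7, Z_2=3]  = -3.
Change = -9 − (-3) = -6.

-6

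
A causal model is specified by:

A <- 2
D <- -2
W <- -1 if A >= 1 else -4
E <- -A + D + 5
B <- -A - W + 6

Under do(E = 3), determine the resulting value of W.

Under do(E=3), the mechanism E <- -A + D + 5 is discarded; E is fixed at 3.
Since W is not a descendant of the intervened variable, it is unaffected.
W = -1 if A >= 1 else -4  [with A=2]  = -1

-1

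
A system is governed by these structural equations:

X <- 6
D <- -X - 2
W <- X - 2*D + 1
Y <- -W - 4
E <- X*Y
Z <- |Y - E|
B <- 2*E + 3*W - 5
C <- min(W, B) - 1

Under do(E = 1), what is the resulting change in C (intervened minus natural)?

283

do(E=1) replaces the equation E <- X*Y with the constant E = 1.
D = -X - 2  [with X=6]  = -8
W = X - 2*D + 1  [with X=6, D=-8]  = 23
B = 2*E + 3*W - 5  [with E=1, W=23]  = 66
C = min(W, B) - 1  [with W=23, B=66]  = 22
Without intervention: D = -X - 2  [with X=6]  = -8; W = X - 2*D + 1  [with X=6, D=-8]  = 23; Y = -W - 4  [with W=23]  = -27; E = X*Y  [with X=6, Y=-27]  = -162; B = 2*E + 3*W - 5  [with E=-162, W=23]  = -260; C = min(W, B) - 1  [with W=23, B=-260]  = -261.
Change = 22 − (-261) = 283.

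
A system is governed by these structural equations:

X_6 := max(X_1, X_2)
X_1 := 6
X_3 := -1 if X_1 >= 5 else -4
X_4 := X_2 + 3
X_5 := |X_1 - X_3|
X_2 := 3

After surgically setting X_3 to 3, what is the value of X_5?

do(X_3=3) replaces the equation X_3 := -1 if X_1 >= 5 else -4 with the constant X_3 = 3.
X_5 = |X_1 - X_3|  [with X_1=6, X_3=3]  = 3

3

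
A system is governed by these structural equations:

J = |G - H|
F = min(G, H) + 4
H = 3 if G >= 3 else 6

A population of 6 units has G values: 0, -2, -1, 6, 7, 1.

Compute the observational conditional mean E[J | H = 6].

6.5

Conditioning on H=6 selects the 4 unit(s) with G ∈ {0, -2, -1, 1}. Their J values: 6, 8, 7, 5. Mean = 6.5.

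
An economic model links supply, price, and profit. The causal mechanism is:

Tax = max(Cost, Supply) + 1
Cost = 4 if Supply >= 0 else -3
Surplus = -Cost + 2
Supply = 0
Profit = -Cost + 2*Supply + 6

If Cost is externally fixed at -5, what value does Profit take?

11

Under do(Cost=-5), the mechanism Cost = 4 if Supply >= 0 else -3 is discarded; Cost is fixed at -5.
Profit = -Cost + 2*Supply + 6  [with Cost=-5, Supply=0]  = 11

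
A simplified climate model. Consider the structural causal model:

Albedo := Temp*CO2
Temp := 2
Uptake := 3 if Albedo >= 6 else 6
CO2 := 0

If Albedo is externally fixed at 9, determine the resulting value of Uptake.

The intervention breaks the incoming arrows to Albedo: Albedo := Temp*CO2 no longer applies, and Albedo = 9.
Uptake = 3 if Albedo >= 6 else 6  [with Albedo=9]  = 3

3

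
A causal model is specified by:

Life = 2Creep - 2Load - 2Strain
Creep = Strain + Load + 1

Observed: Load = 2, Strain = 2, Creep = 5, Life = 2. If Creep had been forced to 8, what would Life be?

The intervention breaks the incoming arrows to Creep: Creep = Strain + Load + 1 no longer applies, and Creep = 8.
Life = 2Creep - 2Load - 2Strain  [with Creep=8, Load=2, Strain=2]  = 8

8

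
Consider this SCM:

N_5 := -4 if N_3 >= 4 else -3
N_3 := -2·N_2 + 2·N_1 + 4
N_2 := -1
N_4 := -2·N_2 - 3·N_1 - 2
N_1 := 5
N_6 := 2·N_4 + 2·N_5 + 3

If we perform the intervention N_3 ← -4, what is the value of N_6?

-33

The intervention breaks the incoming arrows to N_3: N_3 := -2·N_2 + 2·N_1 + 4 no longer applies, and N_3 = -4.
N_4 = -2·N_2 - 3·N_1 - 2  [with N_2=-1, N_1=5]  = -15
N_5 = -4 if N_3 >= 4 else -3  [with N_3=-4]  = -3
N_6 = 2·N_4 + 2·N_5 + 3  [with N_4=-15, N_5=-3]  = -33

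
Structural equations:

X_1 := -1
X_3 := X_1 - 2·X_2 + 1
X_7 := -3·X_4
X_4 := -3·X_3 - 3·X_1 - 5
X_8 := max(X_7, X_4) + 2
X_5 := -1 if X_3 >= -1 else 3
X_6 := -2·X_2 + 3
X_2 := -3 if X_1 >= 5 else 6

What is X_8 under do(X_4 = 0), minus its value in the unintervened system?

-34

do(X_4=0) replaces the equation X_4 := -3·X_3 - 3·X_1 - 5 with the constant X_4 = 0.
X_7 = -3·X_4  [with X_4=0]  = 0
X_8 = max(X_7, X_4) + 2  [with X_7=0, X_4=0]  = 2
Without intervention: X_2 = -3 if X_1 >= 5 else 6  [with X_1=-1]  = 6; X_3 = X_1 - 2·X_2 + 1  [with X_1=-1, X_2=6]  = -12; X_4 = -3·X_3 - 3·X_1 - 5  [with X_3=-12, X_1=-1]  = 34; X_7 = -3·X_4  [with X_4=34]  = -102; X_8 = max(X_7, X_4) + 2  [with X_7=-102, X_4=34]  = 36.
Change = 2 − 36 = -34.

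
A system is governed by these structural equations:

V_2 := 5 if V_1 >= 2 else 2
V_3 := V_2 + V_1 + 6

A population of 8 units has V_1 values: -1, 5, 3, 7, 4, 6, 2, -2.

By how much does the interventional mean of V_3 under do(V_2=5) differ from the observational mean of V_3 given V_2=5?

-1.5

The intervention sets V_2=5 in all 8 units regardless of V_1. Recomputing V_3 per unit gives 10, 16, 14, 18, 15, 17, 13, 9; average 14.
Conditioning on V_2=5 selects the 6 unit(s) with V_1 ∈ {5, 3, 7, 4, 6, 2}. Their V_3 values: 16, 14, 18, 15, 17, 13. Mean = 15.5.
Difference = 14 − 15.5 = -1.5.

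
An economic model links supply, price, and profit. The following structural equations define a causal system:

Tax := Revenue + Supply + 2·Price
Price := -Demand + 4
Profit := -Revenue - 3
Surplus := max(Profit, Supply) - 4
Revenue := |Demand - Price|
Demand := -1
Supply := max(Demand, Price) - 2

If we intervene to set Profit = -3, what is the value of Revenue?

do(Profit=-3) replaces the equation Profit := -Revenue - 3 with the constant Profit = -3.
No directed path runs from Profit to Revenue, so Revenue keeps its natural value.
Price = -Demand + 4  [with Demand=-1]  = 5
Revenue = |Demand - Price|  [with Demand=-1, Price=5]  = 6

6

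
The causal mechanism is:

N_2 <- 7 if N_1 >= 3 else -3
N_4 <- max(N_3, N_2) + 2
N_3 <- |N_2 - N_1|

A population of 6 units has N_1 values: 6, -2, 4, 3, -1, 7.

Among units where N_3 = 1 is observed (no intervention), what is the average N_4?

6

Conditioning on N_3=1 selects the 2 unit(s) with N_1 ∈ {6, -2}. Their N_4 values: 9, 3. Mean = 6.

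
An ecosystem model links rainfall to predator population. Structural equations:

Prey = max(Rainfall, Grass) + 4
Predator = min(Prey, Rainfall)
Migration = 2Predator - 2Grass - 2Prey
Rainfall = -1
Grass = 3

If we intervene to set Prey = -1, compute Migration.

do(Prey=-1) replaces the equation Prey = max(Rainfall, Grass) + 4 with the constant Prey = -1.
Predator = min(Prey, Rainfall)  [with Prey=-1, Rainfall=-1]  = -1
Migration = 2Predator - 2Grass - 2Prey  [with Predator=-1, Grass=3, Prey=-1]  = -6

-6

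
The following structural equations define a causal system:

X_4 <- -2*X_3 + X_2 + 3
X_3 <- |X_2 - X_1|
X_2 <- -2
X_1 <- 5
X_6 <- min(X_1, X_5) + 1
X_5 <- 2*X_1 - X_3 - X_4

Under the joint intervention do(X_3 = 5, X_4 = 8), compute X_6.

Setting X_3 = 5, X_4 = 8 by intervention discards those variables' equations.
X_5 = 2*X_1 - X_3 - X_4  [with X_1=5, X_3=5, X_4=8]  = -3
X_6 = min(X_1, X_5) + 1  [with X_1=5, X_5=-3]  = -2

-2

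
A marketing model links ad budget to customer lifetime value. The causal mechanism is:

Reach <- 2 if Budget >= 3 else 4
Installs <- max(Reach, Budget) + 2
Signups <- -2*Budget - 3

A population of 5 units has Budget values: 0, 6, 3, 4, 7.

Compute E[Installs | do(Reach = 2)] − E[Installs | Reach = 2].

-0.6

Under do(Reach=2), Reach's equation is replaced by Reach=2 for every unit. Per-unit Installs: 4, 8, 5, 6, 9. Mean = 6.4.
Conditioning on Reach=2 selects the 4 unit(s) with Budget ∈ {6, 3, 4, 7}. Their Installs values: 8, 5, 6, 9. Mean = 7.
Difference = 6.4 − 7 = -0.6.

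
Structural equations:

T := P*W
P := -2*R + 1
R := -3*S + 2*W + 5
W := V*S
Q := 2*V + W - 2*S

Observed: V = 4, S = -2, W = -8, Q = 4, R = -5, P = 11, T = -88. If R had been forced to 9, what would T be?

136

Under do(R=9), the mechanism R := -3*S + 2*W + 5 is discarded; R is fixed at 9.
W = V*S  [with V=4, S=-2]  = -8
P = -2*R + 1  [with R=9]  = -17
T = P*W  [with P=-17, W=-8]  = 136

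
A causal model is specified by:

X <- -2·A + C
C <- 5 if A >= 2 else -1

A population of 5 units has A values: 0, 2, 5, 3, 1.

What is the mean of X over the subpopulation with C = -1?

-2

Observing C=-1 restricts to units where C's equation naturally yields -1: A ∈ {0, 1}. In that subpopulation X = -1, -3, mean -2.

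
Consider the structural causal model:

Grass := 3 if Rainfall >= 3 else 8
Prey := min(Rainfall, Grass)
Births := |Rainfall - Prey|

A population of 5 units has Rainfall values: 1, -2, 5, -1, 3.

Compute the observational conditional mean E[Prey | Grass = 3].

Conditioning on Grass=3 selects the 2 unit(s) with Rainfall ∈ {5, 3}. Their Prey values: 3, 3. Mean = 3.

3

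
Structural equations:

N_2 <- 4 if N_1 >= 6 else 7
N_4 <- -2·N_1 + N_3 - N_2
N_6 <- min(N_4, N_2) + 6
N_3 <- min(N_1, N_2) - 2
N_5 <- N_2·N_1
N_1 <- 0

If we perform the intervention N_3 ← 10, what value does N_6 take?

9

The intervention breaks the incoming arrows to N_3: N_3 <- min(N_1, N_2) - 2 no longer applies, and N_3 = 10.
N_2 = 4 if N_1 >= 6 else 7  [with N_1=0]  = 7
N_4 = -2·N_1 + N_3 - N_2  [with N_1=0, N_3=10, N_2=7]  = 3
N_6 = min(N_4, N_2) + 6  [with N_4=3, N_2=7]  = 9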